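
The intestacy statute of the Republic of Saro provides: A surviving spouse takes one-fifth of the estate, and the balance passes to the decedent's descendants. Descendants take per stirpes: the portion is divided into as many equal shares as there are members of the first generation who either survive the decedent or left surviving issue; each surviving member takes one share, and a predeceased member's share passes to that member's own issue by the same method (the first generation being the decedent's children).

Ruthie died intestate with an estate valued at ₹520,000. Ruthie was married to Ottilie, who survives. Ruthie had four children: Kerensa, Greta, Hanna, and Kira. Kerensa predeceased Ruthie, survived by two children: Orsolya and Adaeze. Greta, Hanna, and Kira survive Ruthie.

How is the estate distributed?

Ottilie takes one-fifth of ₹520,000 = ₹104,000. The remaining ₹416,000 passes to the descendants.
The descendants' portion (₹416,000) is divided into 4 shares of ₹104,000: Greta, Hanna, and Kira each take ₹104,000; Kerensa's ₹104,000 share passes to Kerensa's issue.
Kerensa's share (₹104,000) is divided into 2 shares of ₹52,000: Orsolya and Adaeze each take ₹52,000.

Ottilie: ₹104,000; Orsolya: ₹52,000; Adaeze: ₹52,000; Greta: ₹104,000; Hanna: ₹104,000; Kira: ₹104,000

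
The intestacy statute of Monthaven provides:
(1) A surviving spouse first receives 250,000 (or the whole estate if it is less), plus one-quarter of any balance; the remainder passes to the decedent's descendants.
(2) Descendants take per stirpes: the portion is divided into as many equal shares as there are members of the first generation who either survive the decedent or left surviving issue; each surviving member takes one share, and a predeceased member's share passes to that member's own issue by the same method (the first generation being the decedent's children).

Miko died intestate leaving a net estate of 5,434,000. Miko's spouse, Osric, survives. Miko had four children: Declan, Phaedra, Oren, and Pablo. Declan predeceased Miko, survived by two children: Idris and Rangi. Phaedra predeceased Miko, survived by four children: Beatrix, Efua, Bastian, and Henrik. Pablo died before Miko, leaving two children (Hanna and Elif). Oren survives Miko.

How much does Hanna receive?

Osric first takes 250,000, leaving a balance of 5,184,000. Osric then takes one-quarter of the balance (1,296,000), for a total of 1,546,000. The remaining 3,888,000 passes to the descendants.
The descendants' portion (3,888,000) is divided into 4 shares of 972,000: Oren takes 972,000; Declan's 972,000 share passes to Declan's issue; Phaedra's 972,000 share passes to Phaedra's issue; Pablo's 972,000 share passes to Pablo's issue.
Declan's share (972,000) is divided into 2 shares of 486,000: Idris and Rangi each take 486,000.
Phaedra's share (972,000) is divided into 4 shares of 243,000: Beatrix, Efua, Bastian, and Henrik each take 243,000.
Pablo's share (972,000) is divided into 2 shares of 486,000: Hanna and Elif each take 486,000.

Hanna receives 486,000.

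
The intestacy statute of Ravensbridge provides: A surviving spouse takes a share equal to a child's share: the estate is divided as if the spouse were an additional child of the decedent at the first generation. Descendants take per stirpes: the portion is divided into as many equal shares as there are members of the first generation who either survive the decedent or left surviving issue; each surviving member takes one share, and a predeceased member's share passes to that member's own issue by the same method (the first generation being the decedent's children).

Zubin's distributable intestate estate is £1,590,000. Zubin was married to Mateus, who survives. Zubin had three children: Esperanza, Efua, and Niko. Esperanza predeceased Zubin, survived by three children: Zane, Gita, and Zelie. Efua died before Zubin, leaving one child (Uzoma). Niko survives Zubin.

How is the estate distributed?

Mateus: £397,500; Zane: £132,500; Gita: £132,500; Zelie: £132,500; Uzoma: £397,500; Niko: £397,500

The spouse counts as an additional share at the children's level, so there are 4 primary shares of £397,500. Mateus takes one such share (£397,500).
The children's combined portion (£1,192,500) is divided into 3 shares of £397,500: Niko takes £397,500; Esperanza's £397,500 share passes to Esperanza's issue; Efua's £397,500 share passes to Efua's issue.
Esperanza's share (£397,500) is divided into 3 shares of £132,500: Zane, Gita, and Zelie each take £132,500.
Efua's share (£397,500) passes entirely to Uzoma.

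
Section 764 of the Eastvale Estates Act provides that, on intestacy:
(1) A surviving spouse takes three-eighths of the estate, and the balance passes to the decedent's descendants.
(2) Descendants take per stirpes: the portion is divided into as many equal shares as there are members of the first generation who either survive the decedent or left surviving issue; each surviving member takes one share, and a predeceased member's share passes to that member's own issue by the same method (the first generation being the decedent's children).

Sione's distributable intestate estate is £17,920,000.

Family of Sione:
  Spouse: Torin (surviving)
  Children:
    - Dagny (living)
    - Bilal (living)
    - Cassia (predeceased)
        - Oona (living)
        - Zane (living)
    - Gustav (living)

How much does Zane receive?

Zane receives £1,400,000.

Torin takes three-eighths of £17,920,000 = £6,720,000. The remaining £11,200,000 passes to the descendants.
The descendants' portion (£11,200,000) is divided into 4 shares of £2,800,000: Dagny, Bilal, and Gustav each take £2,800,000; Cassia's £2,800,000 share passes to Cassia's issue.
Cassia's share (£2,800,000) is divided into 2 shares of £1,400,000: Oona and Zane each take £1,400,000.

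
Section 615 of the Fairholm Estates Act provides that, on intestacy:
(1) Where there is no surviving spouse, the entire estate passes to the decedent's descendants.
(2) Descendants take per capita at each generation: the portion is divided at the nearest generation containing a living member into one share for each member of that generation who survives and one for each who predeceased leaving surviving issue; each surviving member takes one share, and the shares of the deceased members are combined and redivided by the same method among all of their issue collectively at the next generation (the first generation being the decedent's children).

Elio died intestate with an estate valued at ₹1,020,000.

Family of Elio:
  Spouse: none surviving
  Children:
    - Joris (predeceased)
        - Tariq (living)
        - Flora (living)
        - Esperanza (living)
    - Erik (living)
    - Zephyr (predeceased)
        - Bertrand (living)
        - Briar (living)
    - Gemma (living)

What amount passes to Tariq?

The entire ₹1,020,000 passes to the descendants.
That amount (₹1,020,000) is divided at the children's generation into 4 shares of ₹255,000. Erik and Gemma each take ₹255,000. The 2 shares of the deceased (Joris and Zephyr) are combined into a pool of ₹510,000.
That pool (₹510,000) is divided at the grandchildren's generation equally among Tariq, Flora, Esperanza, Bertrand, and Briar: ₹102,000 each.

Tariq receives ₹102,000.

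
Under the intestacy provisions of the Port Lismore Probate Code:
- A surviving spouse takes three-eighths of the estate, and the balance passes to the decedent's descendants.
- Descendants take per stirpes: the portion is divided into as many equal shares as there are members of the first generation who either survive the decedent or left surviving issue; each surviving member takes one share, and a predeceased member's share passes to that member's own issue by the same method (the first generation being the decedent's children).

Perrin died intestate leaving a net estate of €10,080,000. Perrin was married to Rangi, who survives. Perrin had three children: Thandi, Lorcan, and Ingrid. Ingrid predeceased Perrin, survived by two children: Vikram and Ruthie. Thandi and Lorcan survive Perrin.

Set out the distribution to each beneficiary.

Rangi: €3,780,000; Thandi: €2,100,000; Lorcan: €2,100,000; Vikram: €1,050,000; Ruthie: €1,050,000

Rangi takes three-eighths of €10,080,000 = €3,780,000. The remaining €6,300,000 passes to the descendants.
The descendants' portion (€6,300,000) is divided into 3 shares of €2,100,000: Thandi and Lorcan each take €2,100,000; Ingrid's €2,100,000 share passes to Ingrid's issue.
Ingrid's share (€2,100,000) is divided into 2 shares of €1,050,000: Vikram and Ruthie each take €1,050,000.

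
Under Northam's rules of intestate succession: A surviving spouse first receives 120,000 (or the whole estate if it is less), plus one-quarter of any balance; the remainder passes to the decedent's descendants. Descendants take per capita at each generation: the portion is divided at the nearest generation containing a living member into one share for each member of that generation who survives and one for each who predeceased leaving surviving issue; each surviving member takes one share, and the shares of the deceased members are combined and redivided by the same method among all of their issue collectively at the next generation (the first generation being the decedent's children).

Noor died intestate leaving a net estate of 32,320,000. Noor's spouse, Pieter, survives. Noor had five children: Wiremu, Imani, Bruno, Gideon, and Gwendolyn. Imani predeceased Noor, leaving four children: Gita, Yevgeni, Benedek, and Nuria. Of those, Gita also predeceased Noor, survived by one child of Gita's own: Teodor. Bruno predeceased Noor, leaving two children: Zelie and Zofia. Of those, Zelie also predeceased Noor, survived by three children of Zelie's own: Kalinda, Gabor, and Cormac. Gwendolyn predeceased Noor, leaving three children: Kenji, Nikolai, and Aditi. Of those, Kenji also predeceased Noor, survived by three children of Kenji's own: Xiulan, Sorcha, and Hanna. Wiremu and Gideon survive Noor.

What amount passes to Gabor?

Pieter first takes 120,000, leaving a balance of 32,200,000. Pieter then takes one-quarter of the balance (8,050,000), for a total of 8,170,000. The remaining 24,150,000 passes to the descendants.
The descendants' portion (24,150,000) is divided at the children's generation into 5 shares of 4,830,000. Wiremu and Gideon each take 4,830,000. The 3 shares of the deceased (Imani, Bruno, and Gwendolyn) are combined into a pool of 14,490,000.
That pool (14,490,000) is divided at the grandchildren's generation into 9 shares of 1,610,000. Yevgeni, Benedek, Nuria, Zofia, Nikolai, and Aditi each take 1,610,000. The 3 shares of the deceased (Gita, Zelie, and Kenji) are combined into a pool of 4,830,000.
That pool (4,830,000) is divided at the great-grandchildren's generation equally among Teodor, Kalinda, Gabor, Cormac, Xiulan, Sorcha, and Hanna: 690,000 each.

Gabor receives 690,000.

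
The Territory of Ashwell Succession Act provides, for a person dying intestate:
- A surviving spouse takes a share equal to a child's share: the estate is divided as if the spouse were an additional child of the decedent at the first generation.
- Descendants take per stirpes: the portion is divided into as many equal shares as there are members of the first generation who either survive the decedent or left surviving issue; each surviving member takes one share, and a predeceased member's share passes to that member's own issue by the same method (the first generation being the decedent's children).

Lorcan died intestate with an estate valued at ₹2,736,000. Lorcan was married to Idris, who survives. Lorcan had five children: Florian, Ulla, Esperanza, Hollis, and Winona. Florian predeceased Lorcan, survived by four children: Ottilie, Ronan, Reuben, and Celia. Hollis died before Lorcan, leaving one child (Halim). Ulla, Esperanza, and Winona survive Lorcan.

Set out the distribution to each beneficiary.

Idris: ₹456,000; Ottilie: ₹114,000; Ronan: ₹114,000; Reuben: ₹114,000; Celia: ₹114,000; Ulla: ₹456,000; Esperanza: ₹456,000; Halim: ₹456,000; Winona: ₹456,000

The spouse counts as an additional share at the children's level, so there are 6 primary shares of ₹456,000. Idris takes one such share (₹456,000).
The children's combined portion (₹2,280,000) is divided into 5 shares of ₹456,000: Ulla, Esperanza, and Winona each take ₹456,000; Florian's ₹456,000 share passes to Florian's issue; Hollis's ₹456,000 share passes to Hollis's issue.
Florian's share (₹456,000) is divided into 4 shares of ₹114,000: Ottilie, Ronan, Reuben, and Celia each take ₹114,000.
Hollis's share (₹456,000) passes entirely to Halim.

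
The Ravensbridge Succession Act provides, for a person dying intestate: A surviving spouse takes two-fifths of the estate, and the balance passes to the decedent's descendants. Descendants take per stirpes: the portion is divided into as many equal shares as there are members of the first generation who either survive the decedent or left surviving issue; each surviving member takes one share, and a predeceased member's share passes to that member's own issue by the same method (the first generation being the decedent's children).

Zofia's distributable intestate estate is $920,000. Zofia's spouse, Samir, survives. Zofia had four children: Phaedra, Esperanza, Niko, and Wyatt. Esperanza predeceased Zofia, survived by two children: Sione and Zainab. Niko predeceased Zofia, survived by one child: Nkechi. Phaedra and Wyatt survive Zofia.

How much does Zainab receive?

Samir takes two-fifths of $920,000 = $368,000. The remaining $552,000 passes to the descendants.
The descendants' portion ($552,000) is divided into 4 shares of $138,000: Phaedra and Wyatt each take $138,000; Esperanza's $138,000 share passes to Esperanza's issue; Niko's $138,000 share passes to Niko's issue.
Esperanza's share ($138,000) is divided into 2 shares of $69,000: Sione and Zainab each take $69,000.
Niko's share ($138,000) passes entirely to Nkechi.

Zainab receives $69,000.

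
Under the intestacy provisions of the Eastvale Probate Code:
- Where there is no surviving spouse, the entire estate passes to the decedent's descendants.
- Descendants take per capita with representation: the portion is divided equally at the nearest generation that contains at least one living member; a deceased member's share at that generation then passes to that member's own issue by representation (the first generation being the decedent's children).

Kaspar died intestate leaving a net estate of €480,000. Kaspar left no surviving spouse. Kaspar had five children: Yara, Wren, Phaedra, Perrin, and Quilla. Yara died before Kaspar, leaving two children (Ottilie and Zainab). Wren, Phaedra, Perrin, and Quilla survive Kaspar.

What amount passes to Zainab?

The entire €480,000 passes to the descendants.
That amount (€480,000) is divided into 5 shares of €96,000: Wren, Phaedra, Perrin, and Quilla each take €96,000; Yara's €96,000 share passes to Yara's issue.
Yara's share (€96,000) is divided into 2 shares of €48,000: Ottilie and Zainab each take €48,000.

Zainab receives €48,000.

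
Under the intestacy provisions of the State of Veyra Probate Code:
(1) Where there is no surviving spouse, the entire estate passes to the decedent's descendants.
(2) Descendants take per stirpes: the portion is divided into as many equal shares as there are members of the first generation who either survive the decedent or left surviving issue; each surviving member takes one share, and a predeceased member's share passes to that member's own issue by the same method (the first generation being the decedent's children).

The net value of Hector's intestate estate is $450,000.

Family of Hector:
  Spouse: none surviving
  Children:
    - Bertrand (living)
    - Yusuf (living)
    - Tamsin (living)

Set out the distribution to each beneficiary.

The entire $450,000 passes to the descendants.
That amount ($450,000) is divided into 3 shares of $150,000: Bertrand, Yusuf, and Tamsin each take $150,000.

Bertrand: $150,000; Yusuf: $150,000; Tamsin: $150,000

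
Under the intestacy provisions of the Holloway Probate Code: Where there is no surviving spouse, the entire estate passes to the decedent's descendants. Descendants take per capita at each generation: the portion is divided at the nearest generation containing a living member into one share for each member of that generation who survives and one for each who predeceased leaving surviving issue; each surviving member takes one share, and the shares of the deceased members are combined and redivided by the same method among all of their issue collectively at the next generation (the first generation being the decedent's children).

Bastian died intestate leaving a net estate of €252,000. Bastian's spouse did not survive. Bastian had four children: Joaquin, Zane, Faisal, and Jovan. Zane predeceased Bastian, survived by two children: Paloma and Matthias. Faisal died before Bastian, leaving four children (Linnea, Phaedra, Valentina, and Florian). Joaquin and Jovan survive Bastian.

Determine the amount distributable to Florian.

Florian receives €21,000.

The entire €252,000 passes to the descendants.
That amount (€252,000) is divided at the children's generation into 4 shares of €63,000. Joaquin and Jovan each take €63,000. The 2 shares of the deceased (Zane and Faisal) are combined into a pool of €126,000.
That pool (€126,000) is divided at the grandchildren's generation equally among Paloma, Matthias, Linnea, Phaedra, Valentina, and Florian: €21,000 each.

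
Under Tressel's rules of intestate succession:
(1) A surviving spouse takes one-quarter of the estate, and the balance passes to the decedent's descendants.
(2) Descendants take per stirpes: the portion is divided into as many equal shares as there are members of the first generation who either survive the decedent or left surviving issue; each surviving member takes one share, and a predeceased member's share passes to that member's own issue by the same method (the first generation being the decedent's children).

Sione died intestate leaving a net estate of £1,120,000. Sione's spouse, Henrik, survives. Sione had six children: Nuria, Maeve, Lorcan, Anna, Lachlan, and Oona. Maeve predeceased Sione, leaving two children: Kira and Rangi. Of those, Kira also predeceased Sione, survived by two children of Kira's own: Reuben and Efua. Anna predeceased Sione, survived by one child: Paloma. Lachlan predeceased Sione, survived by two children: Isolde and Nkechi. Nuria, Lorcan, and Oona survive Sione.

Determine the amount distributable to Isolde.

Henrik takes one-quarter of £1,120,000 = £280,000. The remaining £840,000 passes to the descendants.
The descendants' portion (£840,000) is divided into 6 shares of £140,000: Nuria, Lorcan, and Oona each take £140,000; Maeve's £140,000 share passes to Maeve's issue; Anna's £140,000 share passes to Anna's issue; Lachlan's £140,000 share passes to Lachlan's issue.
Maeve's share (£140,000) is divided into 2 shares of £70,000: Rangi takes £70,000; Kira's £70,000 share passes to Kira's issue.
Kira's share (£70,000) is divided into 2 shares of £35,000: Reuben and Efua each take £35,000.
Anna's share (£140,000) passes entirely to Paloma.
Lachlan's share (£140,000) is divided into 2 shares of £70,000: Isolde and Nkechi each take £70,000.

Isolde receives £70,000.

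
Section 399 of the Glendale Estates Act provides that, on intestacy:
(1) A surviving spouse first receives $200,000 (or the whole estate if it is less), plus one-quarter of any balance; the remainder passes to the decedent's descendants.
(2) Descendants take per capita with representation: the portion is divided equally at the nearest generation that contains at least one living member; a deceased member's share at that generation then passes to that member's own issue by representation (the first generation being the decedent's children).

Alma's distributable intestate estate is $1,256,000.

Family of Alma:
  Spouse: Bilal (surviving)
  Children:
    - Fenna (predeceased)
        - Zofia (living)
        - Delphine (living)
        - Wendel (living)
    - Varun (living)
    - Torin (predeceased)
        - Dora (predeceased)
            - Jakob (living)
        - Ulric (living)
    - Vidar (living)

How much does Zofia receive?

Zofia receives $66,000.

Bilal first takes $200,000, leaving a balance of $1,056,000. Bilal then takes one-quarter of the balance ($264,000), for a total of $464,000. The remaining $792,000 passes to the descendants.
The descendants' portion ($792,000) is divided into 4 shares of $198,000: Varun and Vidar each take $198,000; Fenna's $198,000 share passes to Fenna's issue; Torin's $198,000 share passes to Torin's issue.
Fenna's share ($198,000) is divided into 3 shares of $66,000: Zofia, Delphine, and Wendel each take $66,000.
Torin's share ($198,000) is divided into 2 shares of $99,000: Ulric takes $99,000; Dora's $99,000 share passes to Dora's issue.
Dora's share ($99,000) passes entirely to Jakob.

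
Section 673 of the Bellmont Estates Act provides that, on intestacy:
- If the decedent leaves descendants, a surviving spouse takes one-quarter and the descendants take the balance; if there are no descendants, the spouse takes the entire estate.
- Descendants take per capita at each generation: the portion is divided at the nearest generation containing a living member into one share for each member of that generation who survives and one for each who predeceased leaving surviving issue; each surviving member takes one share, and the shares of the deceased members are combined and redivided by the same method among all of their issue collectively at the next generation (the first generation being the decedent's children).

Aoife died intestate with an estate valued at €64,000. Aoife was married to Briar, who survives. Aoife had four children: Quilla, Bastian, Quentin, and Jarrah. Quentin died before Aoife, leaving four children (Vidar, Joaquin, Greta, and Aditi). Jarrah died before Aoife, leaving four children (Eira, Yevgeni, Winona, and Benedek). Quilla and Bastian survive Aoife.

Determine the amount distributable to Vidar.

Vidar receives €3,000.

Briar takes one-quarter of €64,000 = €16,000. The remaining €48,000 passes to the descendants.
The descendants' portion (€48,000) is divided at the children's generation into 4 shares of €12,000. Quilla and Bastian each take €12,000. The 2 shares of the deceased (Quentin and Jarrah) are combined into a pool of €24,000.
That pool (€24,000) is divided at the grandchildren's generation equally among Vidar, Joaquin, Greta, Aditi, Eira, Yevgeni, Winona, and Benedek: €3,000 each.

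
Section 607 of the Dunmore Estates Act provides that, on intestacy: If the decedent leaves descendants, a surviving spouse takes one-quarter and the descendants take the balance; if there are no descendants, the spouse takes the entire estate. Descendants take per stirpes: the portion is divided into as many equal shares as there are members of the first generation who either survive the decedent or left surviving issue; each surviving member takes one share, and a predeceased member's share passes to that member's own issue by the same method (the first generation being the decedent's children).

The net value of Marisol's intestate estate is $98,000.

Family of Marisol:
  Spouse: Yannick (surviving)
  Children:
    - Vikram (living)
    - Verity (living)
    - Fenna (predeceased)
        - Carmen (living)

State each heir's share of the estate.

Yannick takes one-quarter of $98,000 = $24,500. The remaining $73,500 passes to the descendants.
The descendants' portion ($73,500) is divided into 3 shares of $24,500: Vikram and Verity each take $24,500; Fenna's $24,500 share passes to Fenna's issue.
Fenna's share ($24,500) passes entirely to Carmen.

Yannick: $24,500; Vikram: $24,500; Verity: $24,500; Carmen: $24,500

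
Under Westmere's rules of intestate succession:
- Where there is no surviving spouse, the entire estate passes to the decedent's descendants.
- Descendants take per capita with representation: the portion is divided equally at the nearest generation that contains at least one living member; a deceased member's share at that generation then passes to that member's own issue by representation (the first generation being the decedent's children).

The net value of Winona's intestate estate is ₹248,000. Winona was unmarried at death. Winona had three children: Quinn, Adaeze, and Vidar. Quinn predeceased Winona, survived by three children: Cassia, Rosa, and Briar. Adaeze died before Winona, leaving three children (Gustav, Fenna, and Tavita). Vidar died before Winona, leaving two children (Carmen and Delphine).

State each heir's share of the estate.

Cassia: ₹31,000; Rosa: ₹31,000; Briar: ₹31,000; Gustav: ₹31,000; Fenna: ₹31,000; Tavita: ₹31,000; Carmen: ₹31,000; Delphine: ₹31,000

The entire ₹248,000 passes to the descendants.
No child survives, so the initial division is made at the grandchildren's generation.
That amount (₹248,000) is divided into 8 shares of ₹31,000: Cassia, Rosa, Briar, Gustav, Fenna, Tavita, Carmen, and Delphine each take ₹31,000.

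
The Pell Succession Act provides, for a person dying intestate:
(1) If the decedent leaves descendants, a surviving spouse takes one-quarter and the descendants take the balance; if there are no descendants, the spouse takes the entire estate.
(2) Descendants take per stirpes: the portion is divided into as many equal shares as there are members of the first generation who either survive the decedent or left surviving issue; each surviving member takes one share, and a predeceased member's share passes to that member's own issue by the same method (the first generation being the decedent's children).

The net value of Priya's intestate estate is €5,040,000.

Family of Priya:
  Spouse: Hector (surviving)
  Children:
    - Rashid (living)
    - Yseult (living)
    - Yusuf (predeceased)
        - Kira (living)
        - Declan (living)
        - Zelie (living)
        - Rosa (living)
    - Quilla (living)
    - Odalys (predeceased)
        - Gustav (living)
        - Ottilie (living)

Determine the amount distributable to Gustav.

Hector takes one-quarter of €5,040,000 = €1,260,000. The remaining €3,780,000 passes to the descendants.
The descendants' portion (€3,780,000) is divided into 5 shares of €756,000: Rashid, Yseult, and Quilla each take €756,000; Yusuf's €756,000 share passes to Yusuf's issue; Odalys's €756,000 share passes to Odalys's issue.
Yusuf's share (€756,000) is divided into 4 shares of €189,000: Kira, Declan, Zelie, and Rosa each take €189,000.
Odalys's share (€756,000) is divided into 2 shares of €378,000: Gustav and Ottilie each take €378,000.

Gustav receives €378,000.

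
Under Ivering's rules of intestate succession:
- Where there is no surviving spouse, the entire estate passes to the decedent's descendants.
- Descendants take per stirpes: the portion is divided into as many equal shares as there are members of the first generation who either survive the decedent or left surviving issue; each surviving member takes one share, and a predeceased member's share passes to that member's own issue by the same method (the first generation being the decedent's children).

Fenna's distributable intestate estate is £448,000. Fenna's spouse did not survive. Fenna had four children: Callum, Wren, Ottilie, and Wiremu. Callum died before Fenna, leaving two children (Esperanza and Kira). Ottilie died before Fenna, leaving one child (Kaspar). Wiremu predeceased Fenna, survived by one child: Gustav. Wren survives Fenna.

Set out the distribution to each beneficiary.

The entire £448,000 passes to the descendants.
That amount (£448,000) is divided into 4 shares of £112,000: Wren takes £112,000; Callum's £112,000 share passes to Callum's issue; Ottilie's £112,000 share passes to Ottilie's issue; Wiremu's £112,000 share passes to Wiremu's issue.
Callum's share (£112,000) is divided into 2 shares of £56,000: Esperanza and Kira each take £56,000.
Ottilie's share (£112,000) passes entirely to Kaspar.
Wiremu's share (£112,000) passes entirely to Gustav.

Esperanza: £56,000; Kira: £56,000; Wren: £112,000; Kaspar: £112,000; Gustav: £112,000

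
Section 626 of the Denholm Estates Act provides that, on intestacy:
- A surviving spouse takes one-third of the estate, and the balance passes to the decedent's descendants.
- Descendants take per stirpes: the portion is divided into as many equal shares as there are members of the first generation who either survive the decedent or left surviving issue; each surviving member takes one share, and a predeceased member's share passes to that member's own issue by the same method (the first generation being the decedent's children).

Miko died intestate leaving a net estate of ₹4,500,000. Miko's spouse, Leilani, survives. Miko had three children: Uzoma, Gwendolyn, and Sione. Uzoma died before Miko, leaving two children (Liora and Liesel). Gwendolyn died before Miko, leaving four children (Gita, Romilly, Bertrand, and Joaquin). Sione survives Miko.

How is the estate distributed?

Leilani takes one-third of ₹4,500,000 = ₹1,500,000. The remaining ₹3,000,000 passes to the descendants.
The descendants' portion (₹3,000,000) is divided into 3 shares of ₹1,000,000: Sione takes ₹1,000,000; Uzoma's ₹1,000,000 share passes to Uzoma's issue; Gwendolyn's ₹1,000,000 share passes to Gwendolyn's issue.
Uzoma's share (₹1,000,000) is divided into 2 shares of ₹500,000: Liora and Liesel each take ₹500,000.
Gwendolyn's share (₹1,000,000) is divided into 4 shares of ₹250,000: Gita, Romilly, Bertrand, and Joaquin each take ₹250,000.

Leilani: ₹1,500,000; Liora: ₹500,000; Liesel: ₹500,000; Gita: ₹250,000; Romilly: ₹250,000; Bertrand: ₹250,000; Joaquin: ₹250,000; Sione: ₹1,000,000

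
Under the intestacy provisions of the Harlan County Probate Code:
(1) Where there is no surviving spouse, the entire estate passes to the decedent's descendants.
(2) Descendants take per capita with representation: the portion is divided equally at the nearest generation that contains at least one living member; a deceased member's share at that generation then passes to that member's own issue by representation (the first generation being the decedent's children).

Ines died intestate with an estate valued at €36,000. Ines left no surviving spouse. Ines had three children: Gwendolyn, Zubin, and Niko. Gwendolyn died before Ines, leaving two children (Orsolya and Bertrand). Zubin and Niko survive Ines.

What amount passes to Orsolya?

Orsolya receives €6,000.

The entire €36,000 passes to the descendants.
That amount (€36,000) is divided into 3 shares of €12,000: Zubin and Niko each take €12,000; Gwendolyn's €12,000 share passes to Gwendolyn's issue.
Gwendolyn's share (€12,000) is divided into 2 shares of €6,000: Orsolya and Bertrand each take €6,000.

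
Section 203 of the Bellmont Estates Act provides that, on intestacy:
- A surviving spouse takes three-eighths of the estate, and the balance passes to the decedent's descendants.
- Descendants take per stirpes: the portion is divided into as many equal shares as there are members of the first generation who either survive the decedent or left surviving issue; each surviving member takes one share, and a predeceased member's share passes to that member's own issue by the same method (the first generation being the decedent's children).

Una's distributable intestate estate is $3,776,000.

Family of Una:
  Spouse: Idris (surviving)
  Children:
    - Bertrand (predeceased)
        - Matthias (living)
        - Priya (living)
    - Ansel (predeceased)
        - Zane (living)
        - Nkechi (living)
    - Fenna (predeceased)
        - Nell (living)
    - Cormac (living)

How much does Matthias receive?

Matthias receives $295,000.

Idris takes three-eighths of $3,776,000 = $1,416,000. The remaining $2,360,000 passes to the descendants.
The descendants' portion ($2,360,000) is divided into 4 shares of $590,000: Cormac takes $590,000; Bertrand's $590,000 share passes to Bertrand's issue; Ansel's $590,000 share passes to Ansel's issue; Fenna's $590,000 share passes to Fenna's issue.
Bertrand's share ($590,000) is divided into 2 shares of $295,000: Matthias and Priya each take $295,000.
Ansel's share ($590,000) is divided into 2 shares of $295,000: Zane and Nkechi each take $295,000.
Fenna's share ($590,000) passes entirely to Nell.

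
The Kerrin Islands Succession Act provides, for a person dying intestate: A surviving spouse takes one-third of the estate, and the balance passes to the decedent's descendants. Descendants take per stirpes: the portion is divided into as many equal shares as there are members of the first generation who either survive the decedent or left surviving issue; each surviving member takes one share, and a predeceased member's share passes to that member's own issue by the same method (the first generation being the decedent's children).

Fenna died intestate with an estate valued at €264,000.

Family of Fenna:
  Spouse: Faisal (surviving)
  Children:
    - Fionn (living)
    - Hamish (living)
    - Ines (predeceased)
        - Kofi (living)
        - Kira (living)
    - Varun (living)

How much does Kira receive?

Faisal takes one-third of €264,000 = €88,000. The remaining €176,000 passes to the descendants.
The descendants' portion (€176,000) is divided into 4 shares of €44,000: Fionn, Hamish, and Varun each take €44,000; Ines's €44,000 share passes to Ines's issue.
Ines's share (€44,000) is divided into 2 shares of €22,000: Kofi and Kira each take €22,000.

Kira receives €22,000.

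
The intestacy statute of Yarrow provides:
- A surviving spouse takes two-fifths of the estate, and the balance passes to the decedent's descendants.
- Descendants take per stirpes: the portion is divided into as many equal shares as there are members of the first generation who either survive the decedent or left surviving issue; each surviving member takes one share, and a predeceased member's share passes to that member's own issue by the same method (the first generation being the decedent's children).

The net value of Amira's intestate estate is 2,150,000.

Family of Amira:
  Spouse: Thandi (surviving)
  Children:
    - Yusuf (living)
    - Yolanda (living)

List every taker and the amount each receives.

Thandi: 860,000; Yusuf: 645,000; Yolanda: 645,000

Thandi takes two-fifths of 2,150,000 = 860,000. The remaining 1,290,000 passes to the descendants.
The descendants' portion (1,290,000) is divided into 2 shares of 645,000: Yusuf and Yolanda each take 645,000.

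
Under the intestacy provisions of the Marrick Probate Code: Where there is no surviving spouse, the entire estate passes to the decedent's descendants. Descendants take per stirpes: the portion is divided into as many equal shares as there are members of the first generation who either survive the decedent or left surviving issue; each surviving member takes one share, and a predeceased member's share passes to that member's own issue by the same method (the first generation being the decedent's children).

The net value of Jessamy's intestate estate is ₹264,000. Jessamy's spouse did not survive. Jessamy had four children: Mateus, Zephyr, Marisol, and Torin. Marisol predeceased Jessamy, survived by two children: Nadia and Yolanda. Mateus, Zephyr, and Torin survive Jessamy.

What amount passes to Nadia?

Nadia receives ₹33,000.

The entire ₹264,000 passes to the descendants.
That amount (₹264,000) is divided into 4 shares of ₹66,000: Mateus, Zephyr, and Torin each take ₹66,000; Marisol's ₹66,000 share passes to Marisol's issue.
Marisol's share (₹66,000) is divided into 2 shares of ₹33,000: Nadia and Yolanda each take ₹33,000.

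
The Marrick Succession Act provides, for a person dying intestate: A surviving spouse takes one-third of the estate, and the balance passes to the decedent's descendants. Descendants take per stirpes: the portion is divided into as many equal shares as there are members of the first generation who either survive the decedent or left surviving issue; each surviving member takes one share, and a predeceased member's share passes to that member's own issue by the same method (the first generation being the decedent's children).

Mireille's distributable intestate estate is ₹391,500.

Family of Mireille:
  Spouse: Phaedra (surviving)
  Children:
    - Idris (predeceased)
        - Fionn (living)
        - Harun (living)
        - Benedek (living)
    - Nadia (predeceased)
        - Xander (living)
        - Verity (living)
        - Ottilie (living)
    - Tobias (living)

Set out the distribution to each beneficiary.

Phaedra: ₹130,500; Fionn: ₹29,000; Harun: ₹29,000; Benedek: ₹29,000; Xander: ₹29,000; Verity: ₹29,000; Ottilie: ₹29,000; Tobias: ₹87,000

Phaedra takes one-third of ₹391,500 = ₹130,500. The remaining ₹261,000 passes to the descendants.
The descendants' portion (₹261,000) is divided into 3 shares of ₹87,000: Tobias takes ₹87,000; Idris's ₹87,000 share passes to Idris's issue; Nadia's ₹87,000 share passes to Nadia's issue.
Idris's share (₹87,000) is divided into 3 shares of ₹29,000: Fionn, Harun, and Benedek each take ₹29,000.
Nadia's share (₹87,000) is divided into 3 shares of ₹29,000: Xander, Verity, and Ottilie each take ₹29,000.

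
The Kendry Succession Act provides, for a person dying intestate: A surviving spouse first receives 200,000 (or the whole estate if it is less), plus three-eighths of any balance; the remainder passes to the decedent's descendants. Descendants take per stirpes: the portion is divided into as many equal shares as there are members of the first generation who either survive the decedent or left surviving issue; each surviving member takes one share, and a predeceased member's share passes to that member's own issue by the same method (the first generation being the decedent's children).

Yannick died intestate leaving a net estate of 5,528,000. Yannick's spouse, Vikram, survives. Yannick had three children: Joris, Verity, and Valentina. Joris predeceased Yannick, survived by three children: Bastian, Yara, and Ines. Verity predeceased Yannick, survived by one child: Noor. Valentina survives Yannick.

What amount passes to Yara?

Yara receives 370,000.

Vikram first takes 200,000, leaving a balance of 5,328,000. Vikram then takes three-eighths of the balance (1,998,000), for a total of 2,198,000. The remaining 3,330,000 passes to the descendants.
The descendants' portion (3,330,000) is divided into 3 shares of 1,110,000: Valentina takes 1,110,000; Joris's 1,110,000 share passes to Joris's issue; Verity's 1,110,000 share passes to Verity's issue.
Joris's share (1,110,000) is divided into 3 shares of 370,000: Bastian, Yara, and Ines each take 370,000.
Verity's share (1,110,000) passes entirely to Noor.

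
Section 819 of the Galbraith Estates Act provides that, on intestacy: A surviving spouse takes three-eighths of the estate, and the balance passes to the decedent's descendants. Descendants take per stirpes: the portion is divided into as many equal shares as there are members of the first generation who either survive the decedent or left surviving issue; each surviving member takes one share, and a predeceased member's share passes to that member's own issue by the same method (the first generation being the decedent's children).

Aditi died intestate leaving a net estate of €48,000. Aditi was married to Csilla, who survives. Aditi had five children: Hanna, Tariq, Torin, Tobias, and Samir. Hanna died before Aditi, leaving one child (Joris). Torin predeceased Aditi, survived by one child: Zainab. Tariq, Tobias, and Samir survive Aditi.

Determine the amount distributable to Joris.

Joris receives €6,000.

Csilla takes three-eighths of €48,000 = €18,000. The remaining €30,000 passes to the descendants.
The descendants' portion (€30,000) is divided into 5 shares of €6,000: Tariq, Tobias, and Samir each take €6,000; Hanna's €6,000 share passes to Hanna's issue; Torin's €6,000 share passes to Torin's issue.
Hanna's share (€6,000) passes entirely to Joris.
Torin's share (€6,000) passes entirely to Zainab.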